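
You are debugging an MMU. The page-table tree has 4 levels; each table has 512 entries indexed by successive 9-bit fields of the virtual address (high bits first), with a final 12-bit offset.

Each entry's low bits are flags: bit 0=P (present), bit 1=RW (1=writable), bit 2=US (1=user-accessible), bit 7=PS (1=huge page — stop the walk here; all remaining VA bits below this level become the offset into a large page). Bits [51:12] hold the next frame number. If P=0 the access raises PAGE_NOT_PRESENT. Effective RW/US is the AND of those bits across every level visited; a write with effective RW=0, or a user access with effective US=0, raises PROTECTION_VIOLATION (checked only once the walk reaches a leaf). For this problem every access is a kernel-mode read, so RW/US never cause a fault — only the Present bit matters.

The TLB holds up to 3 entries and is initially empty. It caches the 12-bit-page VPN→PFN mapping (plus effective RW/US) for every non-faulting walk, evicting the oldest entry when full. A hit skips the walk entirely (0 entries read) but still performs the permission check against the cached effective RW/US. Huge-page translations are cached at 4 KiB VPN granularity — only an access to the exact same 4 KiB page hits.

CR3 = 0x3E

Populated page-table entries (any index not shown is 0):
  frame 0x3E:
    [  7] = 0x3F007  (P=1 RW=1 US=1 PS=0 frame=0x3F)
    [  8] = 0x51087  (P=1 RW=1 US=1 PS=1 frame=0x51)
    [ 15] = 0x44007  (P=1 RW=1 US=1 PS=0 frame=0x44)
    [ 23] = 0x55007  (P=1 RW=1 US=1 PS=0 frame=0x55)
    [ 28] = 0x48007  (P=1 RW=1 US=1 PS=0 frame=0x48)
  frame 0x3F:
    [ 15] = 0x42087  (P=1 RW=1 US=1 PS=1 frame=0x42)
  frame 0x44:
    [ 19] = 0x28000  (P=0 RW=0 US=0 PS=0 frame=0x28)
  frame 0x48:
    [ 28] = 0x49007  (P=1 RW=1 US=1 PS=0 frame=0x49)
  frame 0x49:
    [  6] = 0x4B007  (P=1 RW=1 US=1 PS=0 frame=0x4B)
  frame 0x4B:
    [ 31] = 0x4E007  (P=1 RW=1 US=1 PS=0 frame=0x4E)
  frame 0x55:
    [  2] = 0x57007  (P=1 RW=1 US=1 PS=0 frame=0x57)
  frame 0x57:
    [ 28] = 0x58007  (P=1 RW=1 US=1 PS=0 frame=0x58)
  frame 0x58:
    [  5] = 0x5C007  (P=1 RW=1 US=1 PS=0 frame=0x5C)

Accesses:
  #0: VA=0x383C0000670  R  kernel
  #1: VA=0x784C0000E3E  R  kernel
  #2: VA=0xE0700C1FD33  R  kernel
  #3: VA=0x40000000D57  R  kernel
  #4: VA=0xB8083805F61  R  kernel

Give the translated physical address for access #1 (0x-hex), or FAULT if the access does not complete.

Walk each access:
#0 VA=0x383C0000670 (r,kernel):
  L0: frame=0x3E idx=7 entry=0x3F007 [P=1 RW=1 US=1 PS=0]
  L1: frame=0x3F idx=15 entry=0x42087 [P=1 RW=1 US=1 PS=1]
  ✓ 0x42670 (huge @L1)  — 2 lookups
#1 VA=0x784C0000E3E (r,kernel):
  L0: frame=0x3E idx=15 entry=0x44007 [P=1 RW=1 US=1 PS=0]
  L1: frame=0x44 idx=19 entry=0x28000 [P=0 RW=0 US=0 PS=0]
  ✗ PAGE_NOT_PRESENT  [2 reads]
#2 VA=0xE0700C1FD33 (r,kernel):
  L0: frame=0x3E idx=28 entry=0x48007 [P=1 RW=1 US=1 PS=0]
  L1: frame=0x48 idx=28 entry=0x49007 [P=1 RW=1 US=1 PS=0]
  L2: frame=0x49 idx=6 entry=0x4B007 [P=1 RW=1 US=1 PS=0]
  L3: frame=0x4B idx=31 entry=0x4E007 [P=1 RW=1 US=1 PS=0]
  ✓ 0x4ED33  — 4 lookups
#3 VA=0x40000000D57 (r,kernel):
  L0: frame=0x3E idx=8 entry=0x51087 [P=1 RW=1 US=1 PS=1]
  ✓ 0x51D57 (huge @L0)  — 1 lookups
#4 VA=0xB8083805F61 (r,kernel):
  L0: frame=0x3E idx=23 entry=0x55007 [P=1 RW=1 US=1 PS=0]
  L1: frame=0x55 idx=2 entry=0x57007 [P=1 RW=1 US=1 PS=0]
  L2: frame=0x57 idx=28 entry=0x58007 [P=1 RW=1 US=1 PS=0]
  L3: frame=0x58 idx=5 entry=0x5C007 [P=1 RW=1 US=1 PS=0]
  ✓ 0x5CF61  — 4 lookups

Access #1 PA: FAULT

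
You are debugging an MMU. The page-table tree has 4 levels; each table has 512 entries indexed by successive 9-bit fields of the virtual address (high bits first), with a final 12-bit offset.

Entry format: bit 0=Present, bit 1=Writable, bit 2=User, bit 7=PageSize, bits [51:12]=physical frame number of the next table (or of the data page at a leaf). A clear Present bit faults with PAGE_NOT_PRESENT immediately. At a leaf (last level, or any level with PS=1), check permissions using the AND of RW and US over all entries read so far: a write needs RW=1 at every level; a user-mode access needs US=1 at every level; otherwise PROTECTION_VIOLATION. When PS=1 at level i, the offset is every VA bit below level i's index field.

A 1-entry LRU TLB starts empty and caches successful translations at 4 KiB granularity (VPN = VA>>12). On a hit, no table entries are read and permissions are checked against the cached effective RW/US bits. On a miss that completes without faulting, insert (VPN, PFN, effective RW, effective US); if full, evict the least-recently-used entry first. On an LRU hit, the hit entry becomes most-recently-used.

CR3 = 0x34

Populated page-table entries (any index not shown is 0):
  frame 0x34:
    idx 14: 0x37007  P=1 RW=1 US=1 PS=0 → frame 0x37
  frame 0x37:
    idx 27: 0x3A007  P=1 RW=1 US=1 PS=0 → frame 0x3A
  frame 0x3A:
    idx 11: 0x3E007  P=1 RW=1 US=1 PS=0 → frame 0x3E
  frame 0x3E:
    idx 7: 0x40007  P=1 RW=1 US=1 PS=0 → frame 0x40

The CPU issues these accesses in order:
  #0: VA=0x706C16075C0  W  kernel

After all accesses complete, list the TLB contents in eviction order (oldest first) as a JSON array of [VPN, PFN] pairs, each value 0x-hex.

Per-access translation:
#0 VA=0x706C16075C0 (w,kernel):
  L0: frame=0x34 idx=14 entry=0x37007 [P=1 RW=1 US=1 PS=0]
  L1: frame=0x37 idx=27 entry=0x3A007 [P=1 RW=1 US=1 PS=0]
  L2: frame=0x3A idx=11 entry=0x3E007 [P=1 RW=1 US=1 PS=0]
  L3: frame=0x3E idx=7 entry=0x40007 [P=1 RW=1 US=1 PS=0]
  ✓ 0x405C0  — 4 lookups

TLB: [["0x706C1607", "0x40"]]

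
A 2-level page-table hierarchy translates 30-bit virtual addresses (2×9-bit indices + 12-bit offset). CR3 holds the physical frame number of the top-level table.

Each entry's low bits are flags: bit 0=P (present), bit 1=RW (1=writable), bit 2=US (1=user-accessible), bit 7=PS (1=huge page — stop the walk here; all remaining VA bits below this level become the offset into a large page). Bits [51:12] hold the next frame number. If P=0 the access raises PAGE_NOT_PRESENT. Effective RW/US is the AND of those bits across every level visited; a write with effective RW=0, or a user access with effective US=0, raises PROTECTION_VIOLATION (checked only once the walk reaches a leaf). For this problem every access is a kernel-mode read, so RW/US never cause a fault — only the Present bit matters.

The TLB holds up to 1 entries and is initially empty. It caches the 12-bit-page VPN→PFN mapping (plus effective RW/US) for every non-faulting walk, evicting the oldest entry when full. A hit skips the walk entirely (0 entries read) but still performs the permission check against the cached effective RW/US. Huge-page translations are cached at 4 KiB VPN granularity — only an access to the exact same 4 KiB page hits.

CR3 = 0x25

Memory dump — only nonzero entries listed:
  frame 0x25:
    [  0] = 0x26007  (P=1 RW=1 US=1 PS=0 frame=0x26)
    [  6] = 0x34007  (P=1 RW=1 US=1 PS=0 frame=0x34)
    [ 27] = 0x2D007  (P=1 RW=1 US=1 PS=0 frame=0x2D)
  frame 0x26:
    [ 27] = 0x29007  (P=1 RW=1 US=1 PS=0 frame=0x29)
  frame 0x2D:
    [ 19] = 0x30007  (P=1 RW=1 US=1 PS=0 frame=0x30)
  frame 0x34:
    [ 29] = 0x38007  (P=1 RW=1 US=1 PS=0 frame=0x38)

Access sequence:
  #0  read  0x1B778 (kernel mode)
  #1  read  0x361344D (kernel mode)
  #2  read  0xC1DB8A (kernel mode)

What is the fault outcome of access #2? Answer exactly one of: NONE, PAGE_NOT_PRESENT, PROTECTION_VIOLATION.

Walk each access:
#0 VA=0x1B778 (r,kernel):
  L0 @0x25[0] → 0x26007  P=1,RW=1,US=1,PS=0
  L1 @0x26[27] → 0x29007  P=1,RW=1,US=1,PS=0
  ⇒ phys 0x29778  [2 reads]
#1 VA=0x361344D (r,kernel):
  L0 @0x25[27] → 0x2D007  P=1,RW=1,US=1,PS=0
  L1 @0x2D[19] → 0x30007  P=1,RW=1,US=1,PS=0
  ⇒ phys 0x3044D  [2 reads]
#2 VA=0xC1DB8A (r,kernel):
  L0 @0x25[6] → 0x34007  P=1,RW=1,US=1,PS=0
  L1 @0x34[29] → 0x38007  P=1,RW=1,US=1,PS=0
  ⇒ phys 0x38B8A  [2 reads]

Access #2 fault: NONE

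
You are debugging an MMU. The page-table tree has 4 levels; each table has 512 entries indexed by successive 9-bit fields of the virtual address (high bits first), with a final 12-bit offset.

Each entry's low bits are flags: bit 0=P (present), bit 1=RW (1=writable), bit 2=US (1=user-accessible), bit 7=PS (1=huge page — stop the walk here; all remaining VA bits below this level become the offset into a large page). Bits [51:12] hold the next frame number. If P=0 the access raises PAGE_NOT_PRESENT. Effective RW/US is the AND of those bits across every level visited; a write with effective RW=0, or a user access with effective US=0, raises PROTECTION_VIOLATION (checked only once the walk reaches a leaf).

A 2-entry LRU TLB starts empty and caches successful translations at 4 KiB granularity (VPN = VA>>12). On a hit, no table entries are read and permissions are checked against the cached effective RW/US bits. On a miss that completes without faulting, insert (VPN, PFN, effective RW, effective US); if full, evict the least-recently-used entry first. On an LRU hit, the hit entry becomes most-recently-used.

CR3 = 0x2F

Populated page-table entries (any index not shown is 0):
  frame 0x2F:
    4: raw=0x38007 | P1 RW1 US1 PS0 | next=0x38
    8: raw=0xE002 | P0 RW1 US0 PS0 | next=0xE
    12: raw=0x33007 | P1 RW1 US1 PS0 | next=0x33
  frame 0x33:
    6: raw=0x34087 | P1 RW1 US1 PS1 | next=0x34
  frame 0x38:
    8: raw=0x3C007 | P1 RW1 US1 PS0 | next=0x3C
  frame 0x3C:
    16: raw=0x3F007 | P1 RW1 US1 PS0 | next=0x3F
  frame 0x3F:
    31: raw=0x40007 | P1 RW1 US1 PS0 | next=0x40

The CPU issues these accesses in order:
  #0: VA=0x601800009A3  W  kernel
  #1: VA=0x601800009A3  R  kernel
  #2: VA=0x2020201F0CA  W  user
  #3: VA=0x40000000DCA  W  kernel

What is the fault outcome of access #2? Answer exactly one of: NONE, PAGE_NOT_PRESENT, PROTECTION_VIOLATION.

Trace:
#0 VA=0x601800009A3 (w,kernel):
  L0 @0x2F[12] → 0x33007  P=1,RW=1,US=1,PS=0
  L1 @0x33[6] → 0x34087  P=1,RW=1,US=1,PS=1
  → PA=0x349A3 (huge @L1)  (2 entries read)
#1 VA=0x601800009A3 (r,kernel):
  TLB hit vpn=0x60180000 → PA=0x349A3
#2 VA=0x2020201F0CA (w,user):
  L0 @0x2F[4] → 0x38007  P=1,RW=1,US=1,PS=0
  L1 @0x38[8] → 0x3C007  P=1,RW=1,US=1,PS=0
  L2 @0x3C[16] → 0x3F007  P=1,RW=1,US=1,PS=0
  L3 @0x3F[31] → 0x40007  P=1,RW=1,US=1,PS=0
  → PA=0x400CA  (4 entries read)
#3 VA=0x40000000DCA (w,kernel):
  L0 @0x2F[8] → 0xE002  P=0,RW=1,US=0,PS=0
  ⇒ fault: PAGE_NOT_PRESENT  — 1 lookups

Access #2 fault: NONE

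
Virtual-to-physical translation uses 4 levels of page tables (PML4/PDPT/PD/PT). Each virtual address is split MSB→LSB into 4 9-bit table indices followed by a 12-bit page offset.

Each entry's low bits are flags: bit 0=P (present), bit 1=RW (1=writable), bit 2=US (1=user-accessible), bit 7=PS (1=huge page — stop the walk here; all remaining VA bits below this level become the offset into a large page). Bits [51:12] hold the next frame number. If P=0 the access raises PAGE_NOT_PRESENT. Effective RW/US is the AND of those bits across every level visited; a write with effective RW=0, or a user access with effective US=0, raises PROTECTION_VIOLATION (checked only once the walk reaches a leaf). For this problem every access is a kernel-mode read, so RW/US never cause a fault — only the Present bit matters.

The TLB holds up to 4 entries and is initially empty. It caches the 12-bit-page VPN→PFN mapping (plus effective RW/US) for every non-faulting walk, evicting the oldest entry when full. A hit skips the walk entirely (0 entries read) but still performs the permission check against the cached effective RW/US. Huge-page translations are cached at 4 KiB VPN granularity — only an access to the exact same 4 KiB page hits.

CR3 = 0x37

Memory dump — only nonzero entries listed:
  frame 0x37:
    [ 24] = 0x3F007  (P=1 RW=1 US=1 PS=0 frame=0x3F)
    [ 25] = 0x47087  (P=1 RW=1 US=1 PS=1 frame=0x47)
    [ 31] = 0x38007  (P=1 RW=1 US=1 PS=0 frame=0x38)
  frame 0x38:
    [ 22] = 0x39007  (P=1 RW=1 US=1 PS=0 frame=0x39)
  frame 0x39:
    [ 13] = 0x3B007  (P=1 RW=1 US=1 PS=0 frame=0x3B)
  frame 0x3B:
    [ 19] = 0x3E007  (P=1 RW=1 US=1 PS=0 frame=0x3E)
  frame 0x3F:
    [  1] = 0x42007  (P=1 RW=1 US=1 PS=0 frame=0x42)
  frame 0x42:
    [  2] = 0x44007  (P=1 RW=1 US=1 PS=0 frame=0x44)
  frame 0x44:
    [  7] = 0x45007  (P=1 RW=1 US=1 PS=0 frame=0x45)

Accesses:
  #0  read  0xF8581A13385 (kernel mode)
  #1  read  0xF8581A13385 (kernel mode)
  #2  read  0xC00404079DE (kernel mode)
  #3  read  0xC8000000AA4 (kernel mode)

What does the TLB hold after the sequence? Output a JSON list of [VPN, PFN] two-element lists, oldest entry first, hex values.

Walk each access:
#0 VA=0xF8581A13385 (r,kernel):
  [0] read 0x37 idx=31: raw=0x38007 flags P=1 W=1 U=1 S=0
  [1] read 0x38 idx=22: raw=0x39007 flags P=1 W=1 U=1 S=0
  [2] read 0x39 idx=13: raw=0x3B007 flags P=1 W=1 U=1 S=0
  [3] read 0x3B idx=19: raw=0x3E007 flags P=1 W=1 U=1 S=0
  ✓ 0x3E385  — 4 lookups
#1 VA=0xF8581A13385 (r,kernel):
  TLB hit vpn=0xF8581A13 → PA=0x3E385
#2 VA=0xC00404079DE (r,kernel):
  [0] read 0x37 idx=24: raw=0x3F007 flags P=1 W=1 U=1 S=0
  [1] read 0x3F idx=1: raw=0x42007 flags P=1 W=1 U=1 S=0
  [2] read 0x42 idx=2: raw=0x44007 flags P=1 W=1 U=1 S=0
  [3] read 0x44 idx=7: raw=0x45007 flags P=1 W=1 U=1 S=0
  ✓ 0x459DE  — 4 lookups
#3 VA=0xC8000000AA4 (r,kernel):
  [0] read 0x37 idx=25: raw=0x47087 flags P=1 W=1 U=1 S=1
  ✓ 0x47AA4 (huge @L0)  — 1 lookups

TLB: [["0xF8581A13", "0x3E"], ["0xC0040407", "0x45"], ["0xC8000000", "0x47"]]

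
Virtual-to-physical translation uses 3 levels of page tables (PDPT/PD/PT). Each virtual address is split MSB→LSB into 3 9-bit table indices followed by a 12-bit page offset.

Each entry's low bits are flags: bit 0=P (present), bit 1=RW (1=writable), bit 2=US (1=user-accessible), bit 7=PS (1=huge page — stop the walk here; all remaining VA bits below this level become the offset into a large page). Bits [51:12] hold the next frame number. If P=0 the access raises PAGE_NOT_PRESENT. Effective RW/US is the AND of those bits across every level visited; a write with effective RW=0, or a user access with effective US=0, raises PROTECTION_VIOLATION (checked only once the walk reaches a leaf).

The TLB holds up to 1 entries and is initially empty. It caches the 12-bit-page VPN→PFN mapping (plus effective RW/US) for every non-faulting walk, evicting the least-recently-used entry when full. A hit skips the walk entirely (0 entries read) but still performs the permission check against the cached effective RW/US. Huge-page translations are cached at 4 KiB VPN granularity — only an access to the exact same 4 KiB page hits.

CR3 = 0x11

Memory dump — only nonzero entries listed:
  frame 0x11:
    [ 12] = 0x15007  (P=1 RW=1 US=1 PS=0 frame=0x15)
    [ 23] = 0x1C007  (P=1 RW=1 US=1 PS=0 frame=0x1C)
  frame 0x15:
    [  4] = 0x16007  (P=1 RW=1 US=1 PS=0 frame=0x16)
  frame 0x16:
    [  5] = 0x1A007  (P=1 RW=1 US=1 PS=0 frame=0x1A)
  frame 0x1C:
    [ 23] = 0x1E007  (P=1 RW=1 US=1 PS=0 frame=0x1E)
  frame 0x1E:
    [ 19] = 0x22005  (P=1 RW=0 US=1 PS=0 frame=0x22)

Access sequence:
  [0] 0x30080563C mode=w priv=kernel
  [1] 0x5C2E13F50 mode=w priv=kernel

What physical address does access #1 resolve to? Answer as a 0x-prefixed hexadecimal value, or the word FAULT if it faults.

Per-access translation:
#0 VA=0x30080563C (w,kernel):
  [0] read 0x11 idx=12: raw=0x15007 flags P=1 W=1 U=1 S=0
  [1] read 0x15 idx=4: raw=0x16007 flags P=1 W=1 U=1 S=0
  [2] read 0x16 idx=5: raw=0x1A007 flags P=1 W=1 U=1 S=0
  → PA=0x1A63C  (3 entries read)
#1 VA=0x5C2E13F50 (w,kernel):
  [0] read 0x11 idx=23: raw=0x1C007 flags P=1 W=1 U=1 S=0
  [1] read 0x1C idx=23: raw=0x1E007 flags P=1 W=1 U=1 S=0
  [2] read 0x1E idx=19: raw=0x22005 flags P=1 W=0 U=1 S=0
  ✗ PROTECTION_VIOLATION  [3 reads]

Access #1 PA: FAULT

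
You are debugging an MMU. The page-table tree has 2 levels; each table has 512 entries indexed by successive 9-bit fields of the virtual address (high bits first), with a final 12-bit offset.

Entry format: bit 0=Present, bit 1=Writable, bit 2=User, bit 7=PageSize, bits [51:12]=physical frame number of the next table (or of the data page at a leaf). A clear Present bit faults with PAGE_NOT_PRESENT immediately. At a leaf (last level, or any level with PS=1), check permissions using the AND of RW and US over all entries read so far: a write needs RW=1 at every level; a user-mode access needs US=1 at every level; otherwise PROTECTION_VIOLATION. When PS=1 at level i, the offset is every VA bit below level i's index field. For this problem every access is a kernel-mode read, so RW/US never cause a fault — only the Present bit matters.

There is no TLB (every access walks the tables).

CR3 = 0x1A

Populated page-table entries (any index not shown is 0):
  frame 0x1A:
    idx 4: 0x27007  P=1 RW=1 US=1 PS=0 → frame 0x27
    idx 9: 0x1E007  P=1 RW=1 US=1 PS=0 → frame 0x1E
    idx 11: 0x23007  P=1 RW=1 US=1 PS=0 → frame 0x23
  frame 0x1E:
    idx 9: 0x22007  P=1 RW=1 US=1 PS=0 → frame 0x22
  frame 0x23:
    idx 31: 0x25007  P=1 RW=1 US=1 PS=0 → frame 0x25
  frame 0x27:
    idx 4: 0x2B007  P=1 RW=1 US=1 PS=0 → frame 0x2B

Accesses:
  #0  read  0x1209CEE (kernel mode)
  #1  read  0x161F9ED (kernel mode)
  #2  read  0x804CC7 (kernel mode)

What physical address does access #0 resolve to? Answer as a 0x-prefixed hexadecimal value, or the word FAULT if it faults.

Per-access translation:
#0 VA=0x1209CEE (r,kernel):
  L0 @0x1A[9] → 0x1E007  P=1,RW=1,US=1,PS=0
  L1 @0x1E[9] → 0x22007  P=1,RW=1,US=1,PS=0
  ✓ 0x22CEE  — 2 lookups
#1 VA=0x161F9ED (r,kernel):
  L0 @0x1A[11] → 0x23007  P=1,RW=1,US=1,PS=0
  L1 @0x23[31] → 0x25007  P=1,RW=1,US=1,PS=0
  ✓ 0x259ED  — 2 lookups
#2 VA=0x804CC7 (r,kernel):
  L0 @0x1A[4] → 0x27007  P=1,RW=1,US=1,PS=0
  L1 @0x27[4] → 0x2B007  P=1,RW=1,US=1,PS=0
  ✓ 0x2BCC7  — 2 lookups

Access #0 PA: 0x22CEE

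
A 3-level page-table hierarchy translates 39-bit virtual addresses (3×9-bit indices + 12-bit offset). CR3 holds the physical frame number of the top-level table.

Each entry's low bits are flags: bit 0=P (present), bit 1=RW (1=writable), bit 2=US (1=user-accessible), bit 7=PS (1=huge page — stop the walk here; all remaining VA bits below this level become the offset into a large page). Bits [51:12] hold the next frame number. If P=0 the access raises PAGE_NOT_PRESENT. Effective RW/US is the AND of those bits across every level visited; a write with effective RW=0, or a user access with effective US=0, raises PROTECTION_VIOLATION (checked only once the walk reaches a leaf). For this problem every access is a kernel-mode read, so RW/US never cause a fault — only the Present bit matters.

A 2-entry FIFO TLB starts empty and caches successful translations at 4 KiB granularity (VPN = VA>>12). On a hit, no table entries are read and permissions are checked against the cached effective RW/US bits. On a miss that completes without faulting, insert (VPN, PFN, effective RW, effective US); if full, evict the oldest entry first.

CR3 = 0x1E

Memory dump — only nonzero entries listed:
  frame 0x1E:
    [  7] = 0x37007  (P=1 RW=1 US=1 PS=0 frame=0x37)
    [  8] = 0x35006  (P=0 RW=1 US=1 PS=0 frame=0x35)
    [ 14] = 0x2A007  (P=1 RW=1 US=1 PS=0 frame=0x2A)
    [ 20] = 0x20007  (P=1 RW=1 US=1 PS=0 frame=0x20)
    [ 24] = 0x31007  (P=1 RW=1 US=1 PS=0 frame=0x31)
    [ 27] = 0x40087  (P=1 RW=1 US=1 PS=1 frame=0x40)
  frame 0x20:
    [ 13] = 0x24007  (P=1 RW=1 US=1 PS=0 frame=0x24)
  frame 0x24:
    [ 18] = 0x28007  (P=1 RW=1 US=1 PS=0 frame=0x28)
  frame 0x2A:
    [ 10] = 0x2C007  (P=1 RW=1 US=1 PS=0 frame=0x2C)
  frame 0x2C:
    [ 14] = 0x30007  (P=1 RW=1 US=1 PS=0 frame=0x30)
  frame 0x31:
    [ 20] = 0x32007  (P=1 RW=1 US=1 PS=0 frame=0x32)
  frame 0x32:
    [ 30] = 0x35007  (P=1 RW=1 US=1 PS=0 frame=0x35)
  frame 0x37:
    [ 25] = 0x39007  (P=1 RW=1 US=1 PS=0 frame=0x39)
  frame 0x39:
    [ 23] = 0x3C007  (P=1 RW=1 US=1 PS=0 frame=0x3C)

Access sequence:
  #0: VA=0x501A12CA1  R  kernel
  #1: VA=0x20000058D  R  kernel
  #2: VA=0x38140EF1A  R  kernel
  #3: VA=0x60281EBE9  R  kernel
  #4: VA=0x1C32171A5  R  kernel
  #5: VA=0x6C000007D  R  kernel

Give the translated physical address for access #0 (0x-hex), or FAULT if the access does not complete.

Walk each access:
#0 VA=0x501A12CA1 (r,kernel):
  L0: frame=0x1E idx=20 entry=0x20007 [P=1 RW=1 US=1 PS=0]
  L1: frame=0x20 idx=13 entry=0x24007 [P=1 RW=1 US=1 PS=0]
  L2: frame=0x24 idx=18 entry=0x28007 [P=1 RW=1 US=1 PS=0]
  → PA=0x28CA1  (3 entries read)
#1 VA=0x20000058D (r,kernel):
  L0: frame=0x1E idx=8 entry=0x35006 [P=0 RW=1 US=1 PS=0]
  → PAGE_NOT_PRESENT  (1 entries read)
#2 VA=0x38140EF1A (r,kernel):
  L0: frame=0x1E idx=14 entry=0x2A007 [P=1 RW=1 US=1 PS=0]
  L1: frame=0x2A idx=10 entry=0x2C007 [P=1 RW=1 US=1 PS=0]
  L2: frame=0x2C idx=14 entry=0x30007 [P=1 RW=1 US=1 PS=0]
  → PA=0x30F1A  (3 entries read)
#3 VA=0x60281EBE9 (r,kernel):
  L0: frame=0x1E idx=24 entry=0x31007 [P=1 RW=1 US=1 PS=0]
  L1: frame=0x31 idx=20 entry=0x32007 [P=1 RW=1 US=1 PS=0]
  L2: frame=0x32 idx=30 entry=0x35007 [P=1 RW=1 US=1 PS=0]
  → PA=0x35BE9  (3 entries read)
#4 VA=0x1C32171A5 (r,kernel):
  L0: frame=0x1E idx=7 entry=0x37007 [P=1 RW=1 US=1 PS=0]
  L1: frame=0x37 idx=25 entry=0x39007 [P=1 RW=1 US=1 PS=0]
  L2: frame=0x39 idx=23 entry=0x3C007 [P=1 RW=1 US=1 PS=0]
  → PA=0x3C1A5  (3 entries read)
#5 VA=0x6C000007D (r,kernel):
  L0: frame=0x1E idx=27 entry=0x40087 [P=1 RW=1 US=1 PS=1]
  → PA=0x4007D (huge @L0)  (1 entries read)

Access #0 PA: 0x28CA1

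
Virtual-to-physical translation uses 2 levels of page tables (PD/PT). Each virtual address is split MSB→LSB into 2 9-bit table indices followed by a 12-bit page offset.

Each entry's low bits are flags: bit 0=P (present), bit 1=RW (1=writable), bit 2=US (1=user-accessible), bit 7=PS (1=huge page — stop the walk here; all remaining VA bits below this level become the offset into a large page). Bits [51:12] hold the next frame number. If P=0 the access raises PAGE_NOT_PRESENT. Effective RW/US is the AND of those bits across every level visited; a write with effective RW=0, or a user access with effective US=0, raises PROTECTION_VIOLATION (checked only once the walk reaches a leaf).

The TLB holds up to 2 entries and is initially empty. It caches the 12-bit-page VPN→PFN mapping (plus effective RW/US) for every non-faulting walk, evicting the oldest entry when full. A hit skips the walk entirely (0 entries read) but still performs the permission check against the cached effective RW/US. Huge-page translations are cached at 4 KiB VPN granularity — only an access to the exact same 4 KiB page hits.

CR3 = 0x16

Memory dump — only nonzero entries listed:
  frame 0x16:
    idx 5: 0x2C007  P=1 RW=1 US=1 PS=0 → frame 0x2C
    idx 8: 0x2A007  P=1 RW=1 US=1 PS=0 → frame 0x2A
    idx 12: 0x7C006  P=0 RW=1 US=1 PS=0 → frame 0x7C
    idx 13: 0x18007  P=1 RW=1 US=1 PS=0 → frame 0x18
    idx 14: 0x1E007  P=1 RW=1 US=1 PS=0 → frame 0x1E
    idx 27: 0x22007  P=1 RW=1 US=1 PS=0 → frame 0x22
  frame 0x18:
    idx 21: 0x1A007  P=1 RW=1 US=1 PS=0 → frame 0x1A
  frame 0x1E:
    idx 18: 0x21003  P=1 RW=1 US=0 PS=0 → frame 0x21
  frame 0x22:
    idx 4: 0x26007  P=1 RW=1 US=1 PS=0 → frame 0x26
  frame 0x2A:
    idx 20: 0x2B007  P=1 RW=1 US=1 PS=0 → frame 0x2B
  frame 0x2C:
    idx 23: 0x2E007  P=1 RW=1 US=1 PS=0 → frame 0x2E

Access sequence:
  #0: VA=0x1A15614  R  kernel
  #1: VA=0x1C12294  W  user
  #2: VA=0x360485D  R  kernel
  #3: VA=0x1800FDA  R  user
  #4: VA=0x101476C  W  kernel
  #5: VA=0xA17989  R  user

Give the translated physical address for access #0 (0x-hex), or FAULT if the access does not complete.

Per-access translation:
#0 VA=0x1A15614 (r,kernel):
  L0: frame=0x16 idx=13 entry=0x18007 [P=1 RW=1 US=1 PS=0]
  L1: frame=0x18 idx=21 entry=0x1A007 [P=1 RW=1 US=1 PS=0]
  → PA=0x1A614  (2 entries read)
#1 VA=0x1C12294 (w,user):
  L0: frame=0x16 idx=14 entry=0x1E007 [P=1 RW=1 US=1 PS=0]
  L1: frame=0x1E idx=18 entry=0x21003 [P=1 RW=1 US=0 PS=0]
  ⇒ fault: PROTECTION_VIOLATION  — 2 lookups
#2 VA=0x360485D (r,kernel):
  L0: frame=0x16 idx=27 entry=0x22007 [P=1 RW=1 US=1 PS=0]
  L1: frame=0x22 idx=4 entry=0x26007 [P=1 RW=1 US=1 PS=0]
  → PA=0x2685D  (2 entries read)
#3 VA=0x1800FDA (r,user):
  L0: frame=0x16 idx=12 entry=0x7C006 [P=0 RW=1 US=1 PS=0]
  ⇒ fault: PAGE_NOT_PRESENT  — 1 lookups
#4 VA=0x101476C (w,kernel):
  L0: frame=0x16 idx=8 entry=0x2A007 [P=1 RW=1 US=1 PS=0]
  L1: frame=0x2A idx=20 entry=0x2B007 [P=1 RW=1 US=1 PS=0]
  → PA=0x2B76C  (2 entries read)
#5 VA=0xA17989 (r,user):
  L0: frame=0x16 idx=5 entry=0x2C007 [P=1 RW=1 US=1 PS=0]
  L1: frame=0x2C idx=23 entry=0x2E007 [P=1 RW=1 US=1 PS=0]
  → PA=0x2E989  (2 entries read)

Access #0 PA: 0x1A614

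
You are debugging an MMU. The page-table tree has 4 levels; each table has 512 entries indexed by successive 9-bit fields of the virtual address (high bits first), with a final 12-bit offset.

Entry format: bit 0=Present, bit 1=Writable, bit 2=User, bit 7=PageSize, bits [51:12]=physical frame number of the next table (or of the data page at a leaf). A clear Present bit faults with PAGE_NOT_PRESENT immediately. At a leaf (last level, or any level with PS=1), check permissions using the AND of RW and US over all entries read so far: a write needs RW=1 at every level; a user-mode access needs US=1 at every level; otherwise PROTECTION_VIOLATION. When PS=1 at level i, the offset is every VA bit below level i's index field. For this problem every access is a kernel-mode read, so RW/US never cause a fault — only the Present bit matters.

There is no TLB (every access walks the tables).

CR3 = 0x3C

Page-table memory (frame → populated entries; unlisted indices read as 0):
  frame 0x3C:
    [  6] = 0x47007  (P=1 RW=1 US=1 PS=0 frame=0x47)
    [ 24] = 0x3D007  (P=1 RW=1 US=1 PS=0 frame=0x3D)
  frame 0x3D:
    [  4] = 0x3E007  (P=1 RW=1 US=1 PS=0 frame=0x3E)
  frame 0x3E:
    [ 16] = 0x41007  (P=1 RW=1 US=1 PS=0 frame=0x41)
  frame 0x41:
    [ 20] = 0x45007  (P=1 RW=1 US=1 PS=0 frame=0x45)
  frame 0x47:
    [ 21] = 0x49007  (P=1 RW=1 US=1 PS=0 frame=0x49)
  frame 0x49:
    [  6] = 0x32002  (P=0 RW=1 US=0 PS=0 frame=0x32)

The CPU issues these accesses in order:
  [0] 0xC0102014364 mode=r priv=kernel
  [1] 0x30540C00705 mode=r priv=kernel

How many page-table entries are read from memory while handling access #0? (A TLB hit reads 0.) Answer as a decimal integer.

Walk each access:
#0 VA=0xC0102014364 (r,kernel):
  L0: frame=0x3C idx=24 entry=0x3D007 [P=1 RW=1 US=1 PS=0]
  L1: frame=0x3D idx=4 entry=0x3E007 [P=1 RW=1 US=1 PS=0]
  L2: frame=0x3E idx=16 entry=0x41007 [P=1 RW=1 US=1 PS=0]
  L3: frame=0x41 idx=20 entry=0x45007 [P=1 RW=1 US=1 PS=0]
  ⇒ phys 0x45364  [4 reads]
#1 VA=0x30540C00705 (r,kernel):
  L0: frame=0x3C idx=6 entry=0x47007 [P=1 RW=1 US=1 PS=0]
  L1: frame=0x47 idx=21 entry=0x49007 [P=1 RW=1 US=1 PS=0]
  L2: frame=0x49 idx=6 entry=0x32002 [P=0 RW=1 US=0 PS=0]
  ✗ PAGE_NOT_PRESENT  [3 reads]

Entries read for #0: 4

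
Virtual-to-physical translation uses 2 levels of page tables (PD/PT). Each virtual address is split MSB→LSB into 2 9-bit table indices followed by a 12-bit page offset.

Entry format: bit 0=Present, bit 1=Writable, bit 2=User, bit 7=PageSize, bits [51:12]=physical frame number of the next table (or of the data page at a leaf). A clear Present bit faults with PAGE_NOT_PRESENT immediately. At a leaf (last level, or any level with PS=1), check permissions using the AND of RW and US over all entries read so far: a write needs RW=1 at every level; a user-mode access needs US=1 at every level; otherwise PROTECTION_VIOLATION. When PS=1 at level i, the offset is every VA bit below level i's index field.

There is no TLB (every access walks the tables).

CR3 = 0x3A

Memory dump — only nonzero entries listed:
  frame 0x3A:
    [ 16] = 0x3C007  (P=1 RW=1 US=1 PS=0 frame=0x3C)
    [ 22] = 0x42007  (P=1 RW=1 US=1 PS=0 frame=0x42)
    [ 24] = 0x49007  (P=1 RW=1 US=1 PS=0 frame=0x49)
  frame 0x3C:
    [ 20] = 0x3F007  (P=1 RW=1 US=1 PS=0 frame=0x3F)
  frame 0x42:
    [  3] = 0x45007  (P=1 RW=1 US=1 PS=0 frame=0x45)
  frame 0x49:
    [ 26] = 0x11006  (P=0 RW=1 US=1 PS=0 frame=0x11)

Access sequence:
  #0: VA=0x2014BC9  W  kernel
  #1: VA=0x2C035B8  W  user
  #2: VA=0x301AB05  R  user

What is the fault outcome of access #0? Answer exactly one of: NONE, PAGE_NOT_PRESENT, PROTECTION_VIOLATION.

Walk each access:
#0 VA=0x2014BC9 (w,kernel):
  L0 @0x3A[16] → 0x3C007  P=1,RW=1,US=1,PS=0
  L1 @0x3C[20] → 0x3F007  P=1,RW=1,US=1,PS=0
  ⇒ phys 0x3FBC9  [2 reads]
#1 VA=0x2C035B8 (w,user):
  L0 @0x3A[22] → 0x42007  P=1,RW=1,US=1,PS=0
  L1 @0x42[3] → 0x45007  P=1,RW=1,US=1,PS=0
  ⇒ phys 0x455B8  [2 reads]
#2 VA=0x301AB05 (r,user):
  L0 @0x3A[24] → 0x49007  P=1,RW=1,US=1,PS=0
  L1 @0x49[26] → 0x11006  P=0,RW=1,US=1,PS=0
  ⇒ fault: PAGE_NOT_PRESENT  — 2 lookups

Access #0 fault: NONE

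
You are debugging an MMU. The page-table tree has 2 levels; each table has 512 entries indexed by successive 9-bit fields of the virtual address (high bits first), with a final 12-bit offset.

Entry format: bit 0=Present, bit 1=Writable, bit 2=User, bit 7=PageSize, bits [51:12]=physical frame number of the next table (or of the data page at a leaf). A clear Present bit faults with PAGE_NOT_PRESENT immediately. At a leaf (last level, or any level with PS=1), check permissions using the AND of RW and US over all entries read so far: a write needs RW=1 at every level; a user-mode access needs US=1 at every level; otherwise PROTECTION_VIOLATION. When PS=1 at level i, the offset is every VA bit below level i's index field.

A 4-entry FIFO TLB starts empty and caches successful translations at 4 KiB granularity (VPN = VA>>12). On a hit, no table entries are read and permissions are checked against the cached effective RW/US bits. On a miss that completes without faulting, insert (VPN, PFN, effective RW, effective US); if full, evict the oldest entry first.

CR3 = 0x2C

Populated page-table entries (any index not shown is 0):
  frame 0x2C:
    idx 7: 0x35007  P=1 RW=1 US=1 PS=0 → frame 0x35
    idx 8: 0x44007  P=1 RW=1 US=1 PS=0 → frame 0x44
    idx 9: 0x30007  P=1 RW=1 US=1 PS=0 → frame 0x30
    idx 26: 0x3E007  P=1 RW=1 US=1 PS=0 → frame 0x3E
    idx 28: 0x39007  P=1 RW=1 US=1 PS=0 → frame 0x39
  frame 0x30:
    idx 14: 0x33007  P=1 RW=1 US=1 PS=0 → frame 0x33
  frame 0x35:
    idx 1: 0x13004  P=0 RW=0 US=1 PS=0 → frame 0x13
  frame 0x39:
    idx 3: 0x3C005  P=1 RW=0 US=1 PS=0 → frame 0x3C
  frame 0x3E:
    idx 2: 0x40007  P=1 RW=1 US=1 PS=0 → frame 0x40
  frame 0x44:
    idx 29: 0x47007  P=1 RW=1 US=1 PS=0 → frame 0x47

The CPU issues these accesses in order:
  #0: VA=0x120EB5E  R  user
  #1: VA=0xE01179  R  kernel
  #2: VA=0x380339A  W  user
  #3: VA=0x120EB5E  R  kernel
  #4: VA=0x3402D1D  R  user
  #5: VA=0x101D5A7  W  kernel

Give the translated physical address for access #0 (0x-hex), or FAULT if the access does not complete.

Per-access translation:
#0 VA=0x120EB5E (r,user):
  lvl0: tbl 0x2C, slot 9 ⇒ 0x30007 (P1/RW1/US1/PS0)
  lvl1: tbl 0x30, slot 14 ⇒ 0x33007 (P1/RW1/US1/PS0)
  ✓ 0x33B5E  — 2 lookups
#1 VA=0xE01179 (r,kernel):
  lvl0: tbl 0x2C, slot 7 ⇒ 0x35007 (P1/RW1/US1/PS0)
  lvl1: tbl 0x35, slot 1 ⇒ 0x13004 (P0/RW0/US1/PS0)
  ✗ PAGE_NOT_PRESENT  [2 reads]
#2 VA=0x380339A (w,user):
  lvl0: tbl 0x2C, slot 28 ⇒ 0x39007 (P1/RW1/US1/PS0)
  lvl1: tbl 0x39, slot 3 ⇒ 0x3C005 (P1/RW0/US1/PS0)
  ✗ PROTECTION_VIOLATION  [2 reads]
#3 VA=0x120EB5E (r,kernel):
  TLB hit vpn=0x120E → PA=0x33B5E
#4 VA=0x3402D1D (r,user):
  lvl0: tbl 0x2C, slot 26 ⇒ 0x3E007 (P1/RW1/US1/PS0)
  lvl1: tbl 0x3E, slot 2 ⇒ 0x40007 (P1/RW1/US1/PS0)
  ✓ 0x40D1D  — 2 lookups
#5 VA=0x101D5A7 (w,kernel):
  lvl0: tbl 0x2C, slot 8 ⇒ 0x44007 (P1/RW1/US1/PS0)
  lvl1: tbl 0x44, slot 29 ⇒ 0x47007 (P1/RW1/US1/PS0)
  ✓ 0x475A7  — 2 lookups

Access #0 PA: 0x33B5E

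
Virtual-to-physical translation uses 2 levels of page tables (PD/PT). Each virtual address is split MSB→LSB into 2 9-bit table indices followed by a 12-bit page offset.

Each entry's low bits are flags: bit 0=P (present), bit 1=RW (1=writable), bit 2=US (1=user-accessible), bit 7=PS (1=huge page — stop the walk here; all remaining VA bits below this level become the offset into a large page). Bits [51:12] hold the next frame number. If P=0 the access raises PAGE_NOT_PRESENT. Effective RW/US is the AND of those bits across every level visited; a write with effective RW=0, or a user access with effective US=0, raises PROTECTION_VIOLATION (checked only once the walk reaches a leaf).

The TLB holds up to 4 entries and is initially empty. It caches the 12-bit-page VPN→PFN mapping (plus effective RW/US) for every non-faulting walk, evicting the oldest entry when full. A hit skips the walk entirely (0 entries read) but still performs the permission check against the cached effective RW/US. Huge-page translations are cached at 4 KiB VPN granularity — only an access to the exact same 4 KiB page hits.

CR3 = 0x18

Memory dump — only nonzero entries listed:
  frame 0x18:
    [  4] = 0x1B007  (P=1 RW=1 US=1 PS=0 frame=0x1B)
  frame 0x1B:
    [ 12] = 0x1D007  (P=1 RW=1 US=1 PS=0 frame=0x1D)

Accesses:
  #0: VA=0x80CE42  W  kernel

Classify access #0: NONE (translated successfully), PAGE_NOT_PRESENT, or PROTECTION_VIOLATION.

Walk each access:
#0 VA=0x80CE42 (w,kernel):
  lvl0: tbl 0x18, slot 4 ⇒ 0x1B007 (P1/RW1/US1/PS0)
  lvl1: tbl 0x1B, slot 12 ⇒ 0x1D007 (P1/RW1/US1/PS0)
  → PA=0x1DE42  (2 entries read)

Access #0 fault: NONE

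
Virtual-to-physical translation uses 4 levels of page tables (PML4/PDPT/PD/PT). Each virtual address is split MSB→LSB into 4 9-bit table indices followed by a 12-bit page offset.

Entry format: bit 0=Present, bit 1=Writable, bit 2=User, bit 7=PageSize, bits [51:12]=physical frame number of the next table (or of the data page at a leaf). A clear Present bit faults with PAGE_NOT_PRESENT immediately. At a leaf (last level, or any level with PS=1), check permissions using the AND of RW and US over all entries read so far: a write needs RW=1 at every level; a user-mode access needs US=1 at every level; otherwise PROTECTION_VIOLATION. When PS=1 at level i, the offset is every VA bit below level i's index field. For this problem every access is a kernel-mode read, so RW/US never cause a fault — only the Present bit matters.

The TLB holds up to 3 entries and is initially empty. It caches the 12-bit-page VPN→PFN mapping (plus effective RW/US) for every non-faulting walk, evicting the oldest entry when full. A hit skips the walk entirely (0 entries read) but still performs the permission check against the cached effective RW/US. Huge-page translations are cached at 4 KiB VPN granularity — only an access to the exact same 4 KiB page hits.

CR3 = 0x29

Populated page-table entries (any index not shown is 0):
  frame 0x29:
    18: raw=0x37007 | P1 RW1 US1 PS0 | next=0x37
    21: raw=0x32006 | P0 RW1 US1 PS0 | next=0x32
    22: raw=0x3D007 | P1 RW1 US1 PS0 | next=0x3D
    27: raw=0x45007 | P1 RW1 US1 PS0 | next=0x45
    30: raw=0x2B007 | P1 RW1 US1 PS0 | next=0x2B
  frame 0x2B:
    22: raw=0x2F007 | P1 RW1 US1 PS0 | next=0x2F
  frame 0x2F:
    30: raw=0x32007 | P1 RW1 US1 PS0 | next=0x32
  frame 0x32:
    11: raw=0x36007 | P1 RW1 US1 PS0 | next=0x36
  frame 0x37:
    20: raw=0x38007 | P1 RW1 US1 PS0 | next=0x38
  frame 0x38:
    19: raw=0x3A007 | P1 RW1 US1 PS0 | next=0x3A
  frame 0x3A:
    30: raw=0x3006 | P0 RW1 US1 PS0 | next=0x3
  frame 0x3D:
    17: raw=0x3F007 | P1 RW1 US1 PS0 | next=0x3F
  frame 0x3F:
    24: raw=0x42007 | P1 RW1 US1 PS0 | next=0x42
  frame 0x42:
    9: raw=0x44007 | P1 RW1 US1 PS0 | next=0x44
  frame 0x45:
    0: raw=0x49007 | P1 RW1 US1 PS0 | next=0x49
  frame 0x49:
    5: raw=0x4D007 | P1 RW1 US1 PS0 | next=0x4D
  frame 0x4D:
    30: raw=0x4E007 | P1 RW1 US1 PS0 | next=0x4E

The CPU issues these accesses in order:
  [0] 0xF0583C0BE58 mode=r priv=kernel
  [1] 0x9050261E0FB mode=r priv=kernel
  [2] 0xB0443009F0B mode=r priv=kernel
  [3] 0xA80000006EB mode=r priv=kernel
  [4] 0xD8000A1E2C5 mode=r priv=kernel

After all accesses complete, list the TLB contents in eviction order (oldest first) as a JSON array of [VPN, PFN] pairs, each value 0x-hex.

Per-access translation:
#0 VA=0xF0583C0BE58 (r,kernel):
  lvl0: tbl 0x29, slot 30 ⇒ 0x2B007 (P1/RW1/US1/PS0)
  lvl1: tbl 0x2B, slot 22 ⇒ 0x2F007 (P1/RW1/US1/PS0)
  lvl2: tbl 0x2F, slot 30 ⇒ 0x32007 (P1/RW1/US1/PS0)
  lvl3: tbl 0x32, slot 11 ⇒ 0x36007 (P1/RW1/US1/PS0)
  ✓ 0x36E58  — 4 lookups
#1 VA=0x9050261E0FB (r,kernel):
  lvl0: tbl 0x29, slot 18 ⇒ 0x37007 (P1/RW1/US1/PS0)
  lvl1: tbl 0x37, slot 20 ⇒ 0x38007 (P1/RW1/US1/PS0)
  lvl2: tbl 0x38, slot 19 ⇒ 0x3A007 (P1/RW1/US1/PS0)
  lvl3: tbl 0x3A, slot 30 ⇒ 0x3006 (P0/RW1/US1/PS0)
  ⇒ fault: PAGE_NOT_PRESENT  — 4 lookups
#2 VA=0xB0443009F0B (r,kernel):
  lvl0: tbl 0x29, slot 22 ⇒ 0x3D007 (P1/RW1/US1/PS0)
  lvl1: tbl 0x3D, slot 17 ⇒ 0x3F007 (P1/RW1/US1/PS0)
  lvl2: tbl 0x3F, slot 24 ⇒ 0x42007 (P1/RW1/US1/PS0)
  lvl3: tbl 0x42, slot 9 ⇒ 0x44007 (P1/RW1/US1/PS0)
  ✓ 0x44F0B  — 4 lookups
#3 VA=0xA80000006EB (r,kernel):
  lvl0: tbl 0x29, slot 21 ⇒ 0x32006 (P0/RW1/US1/PS0)
  ⇒ fault: PAGE_NOT_PRESENT  — 1 lookups
#4 VA=0xD8000A1E2C5 (r,kernel):
  lvl0: tbl 0x29, slot 27 ⇒ 0x45007 (P1/RW1/US1/PS0)
  lvl1: tbl 0x45, slot 0 ⇒ 0x49007 (P1/RW1/US1/PS0)
  lvl2: tbl 0x49, slot 5 ⇒ 0x4D007 (P1/RW1/US1/PS0)
  lvl3: tbl 0x4D, slot 30 ⇒ 0x4E007 (P1/RW1/US1/PS0)
  ✓ 0x4E2C5  — 4 lookups

TLB: [["0xF0583C0B", "0x36"], ["0xB0443009", "0x44"], ["0xD8000A1E", "0x4E"]]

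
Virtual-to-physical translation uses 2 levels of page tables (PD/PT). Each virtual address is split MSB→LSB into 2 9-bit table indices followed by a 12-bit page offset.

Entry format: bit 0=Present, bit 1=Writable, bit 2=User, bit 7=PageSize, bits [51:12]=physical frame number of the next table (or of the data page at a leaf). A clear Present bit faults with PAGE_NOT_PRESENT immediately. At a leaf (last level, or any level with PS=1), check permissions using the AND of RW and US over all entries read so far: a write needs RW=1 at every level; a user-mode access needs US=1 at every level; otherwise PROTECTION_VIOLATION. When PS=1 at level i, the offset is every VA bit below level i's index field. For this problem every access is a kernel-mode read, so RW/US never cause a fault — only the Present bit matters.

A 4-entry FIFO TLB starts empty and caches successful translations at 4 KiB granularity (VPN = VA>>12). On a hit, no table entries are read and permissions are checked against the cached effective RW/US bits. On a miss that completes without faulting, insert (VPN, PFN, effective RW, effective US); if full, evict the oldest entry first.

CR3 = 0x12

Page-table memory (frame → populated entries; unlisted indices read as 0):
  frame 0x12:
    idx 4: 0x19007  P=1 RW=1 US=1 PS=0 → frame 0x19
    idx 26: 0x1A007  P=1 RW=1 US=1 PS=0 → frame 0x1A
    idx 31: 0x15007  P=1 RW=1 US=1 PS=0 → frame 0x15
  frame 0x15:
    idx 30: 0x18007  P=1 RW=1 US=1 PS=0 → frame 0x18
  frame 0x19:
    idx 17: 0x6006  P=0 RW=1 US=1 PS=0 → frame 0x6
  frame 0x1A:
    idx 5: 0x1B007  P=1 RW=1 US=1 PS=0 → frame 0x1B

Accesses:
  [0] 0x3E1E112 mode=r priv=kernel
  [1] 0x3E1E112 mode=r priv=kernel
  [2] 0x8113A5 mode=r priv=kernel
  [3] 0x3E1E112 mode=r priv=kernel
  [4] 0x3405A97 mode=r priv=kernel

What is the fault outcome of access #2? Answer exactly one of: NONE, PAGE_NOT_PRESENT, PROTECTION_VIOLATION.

Walk each access:
#0 VA=0x3E1E112 (r,kernel):
  lvl0: tbl 0x12, slot 31 ⇒ 0x15007 (P1/RW1/US1/PS0)
  lvl1: tbl 0x15, slot 30 ⇒ 0x18007 (P1/RW1/US1/PS0)
  → PA=0x18112  (2 entries read)
#1 VA=0x3E1E112 (r,kernel):
  TLB hit vpn=0x3E1E → PA=0x18112
#2 VA=0x8113A5 (r,kernel):
  lvl0: tbl 0x12, slot 4 ⇒ 0x19007 (P1/RW1/US1/PS0)
  lvl1: tbl 0x19, slot 17 ⇒ 0x6006 (P0/RW1/US1/PS0)
  ✗ PAGE_NOT_PRESENT  [2 reads]
#3 VA=0x3E1E112 (r,kernel):
  TLB hit vpn=0x3E1E → PA=0x18112
#4 VA=0x3405A97 (r,kernel):
  lvl0: tbl 0x12, slot 26 ⇒ 0x1A007 (P1/RW1/US1/PS0)
  lvl1: tbl 0x1A, slot 5 ⇒ 0x1B007 (P1/RW1/US1/PS0)
  → PA=0x1BA97  (2 entries read)

Access #2 fault: PAGE_NOT_PRESENT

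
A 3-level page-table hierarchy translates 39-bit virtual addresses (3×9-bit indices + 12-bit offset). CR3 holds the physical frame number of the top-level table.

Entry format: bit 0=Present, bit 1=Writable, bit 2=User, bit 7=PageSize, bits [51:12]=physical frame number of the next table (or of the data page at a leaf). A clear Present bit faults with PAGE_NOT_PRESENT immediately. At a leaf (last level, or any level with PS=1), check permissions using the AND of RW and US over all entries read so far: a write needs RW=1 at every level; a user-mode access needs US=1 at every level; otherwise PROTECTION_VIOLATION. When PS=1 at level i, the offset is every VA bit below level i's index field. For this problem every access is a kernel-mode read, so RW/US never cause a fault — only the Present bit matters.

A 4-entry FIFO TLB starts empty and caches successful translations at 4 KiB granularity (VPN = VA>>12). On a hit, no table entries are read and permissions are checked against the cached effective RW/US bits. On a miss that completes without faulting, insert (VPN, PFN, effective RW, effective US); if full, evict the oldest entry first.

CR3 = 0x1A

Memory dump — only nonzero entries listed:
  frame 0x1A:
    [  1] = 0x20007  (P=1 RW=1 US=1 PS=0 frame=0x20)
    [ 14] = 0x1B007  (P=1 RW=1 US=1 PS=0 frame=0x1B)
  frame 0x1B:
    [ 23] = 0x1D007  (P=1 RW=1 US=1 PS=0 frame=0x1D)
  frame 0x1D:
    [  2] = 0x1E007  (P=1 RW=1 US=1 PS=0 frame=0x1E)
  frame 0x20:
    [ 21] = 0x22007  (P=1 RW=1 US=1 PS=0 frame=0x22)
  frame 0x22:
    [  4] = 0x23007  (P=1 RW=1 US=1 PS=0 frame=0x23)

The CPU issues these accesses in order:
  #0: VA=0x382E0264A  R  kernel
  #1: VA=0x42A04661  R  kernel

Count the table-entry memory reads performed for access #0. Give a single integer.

Walk each access:
#0 VA=0x382E0264A (r,kernel):
  L0 @0x1A[14] → 0x1B007  P=1,RW=1,US=1,PS=0
  L1 @0x1B[23] → 0x1D007  P=1,RW=1,US=1,PS=0
  L2 @0x1D[2] → 0x1E007  P=1,RW=1,US=1,PS=0
  → PA=0x1E64A  (3 entries read)
#1 VA=0x42A04661 (r,kernel):
  L0 @0x1A[1] → 0x20007  P=1,RW=1,US=1,PS=0
  L1 @0x20[21] → 0x22007  P=1,RW=1,US=1,PS=0
  L2 @0x22[4] → 0x23007  P=1,RW=1,US=1,PS=0
  → PA=0x23661  (3 entries read)

Entries read for #0: 3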